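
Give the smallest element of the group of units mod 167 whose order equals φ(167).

φ(167) = 167 − 1 = 166 = 2 · 83.
Test candidates g = 2, 3, … against the prime factors q ∈ {2, 83} of φ(167): g is a generator iff g^(166/q) ≢ 1 for every such q.
g = 2: 2^83 ≡ 1 — hits 1, so not a primitive root.
g = 3: 3^83 ≡ 1 — hits 1, so not a primitive root.
g = 4: 4^83 ≡ 1 — hits 1, so not a primitive root.
g = 5: 5^83 ≡ 166; 5^2 ≡ 25 — none is 1, so 5 is a primitive root.
The smallest primitive root modulo 167 is 5.

5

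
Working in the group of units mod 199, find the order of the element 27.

66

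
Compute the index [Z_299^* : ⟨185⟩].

88

Since 185 ∈ (Z/299Z)^×, its order divides φ(299) = φ(13·23) = (13−1)·(23−1) = 12·22 = 264 = 2^3 · 3 · 11.
Divisors of 264: 1, 2, 3, 4, 6, 8, 11, 12, 22, 24, 33, 44, 66, 88, 132, 264.
Check 185^d mod 299 for each divisor in increasing order:
185^1 ≡ 185 (mod 299)
185^2 ≡ 139 (mod 299)
185^3 ≡ 1 (mod 299) ✓
So ord_299(185) = 3, hence |⟨185⟩| = 3.
The index is φ(299) / ord(185) = 264 / 3 = 88.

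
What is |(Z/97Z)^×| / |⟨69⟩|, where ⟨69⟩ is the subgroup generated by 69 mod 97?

The order of 69 must divide φ(97) = 97 − 1 = 96 = 2^5 · 3.
Divisors of 96: 1, 2, 3, 4, 6, 8, 12, 16, 24, 32, 48, 96.
Evaluate successive powers at the divisors of 96:
69^1 ≡ 69
69^2 ≡ 8
69^3 ≡ 67
69^4 ≡ 64
69^6 ≡ 27
69^8 ≡ 22
69^12 ≡ 50
69^16 ≡ 96
69^24 ≡ 75
69^32 ≡ 1
Thus |⟨69⟩| = ord(69) = 32.
[(Z/97Z)^× : ⟨69⟩] = 96/32 = 3.

3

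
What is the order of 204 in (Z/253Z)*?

110

ord(204) | φ(253) = φ(11·23) = (11−1)·(23−1) = 10·22 = 220 = 2^2 · 5 · 11.
Divisors of 220: 1, 2, 4, 5, 10, 11, 20, 22, 44, 55, 110, 220.
Check 204^d mod 253 for each divisor in increasing order:
204^1 ≡ 204
204^2 ≡ 124
204^4 ≡ 196
204^5 ≡ 10
204^10 ≡ 100
204^11 ≡ 160
204^20 ≡ 133
204^22 ≡ 47
204^44 ≡ 185
204^55 ≡ 252
204^110 ≡ 1
Therefore the multiplicative order of 204 modulo 253 is 110.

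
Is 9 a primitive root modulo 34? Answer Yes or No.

φ(34) = φ(2)·φ(17) = 1·16 = 16 = 2^4.
9 is a primitive root mod 34 iff 9^(φ(34)/q) ≢ 1 for every prime q | φ(34), i.e. q ∈ {2}.
9^8 ≡ 1 (mod 34)  [q = 2: ≡ 1 ✗]
9^8 ≡ 1 shows ord(9) | 8, strictly less than φ(34); not a primitive root.

No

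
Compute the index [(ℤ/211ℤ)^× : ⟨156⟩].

21

The order of 156 must divide φ(211) = 211 − 1 = 210 = 2 · 3 · 5 · 7.
Divisors of 210: 1, 2, 3, 5, 6, 7, 10, 14, 15, 21, 30, 35, 42, 70, 105, 210.
Check 156^d mod 211 for each divisor in increasing order:
156^1 ≡ 156
156^2 ≡ 71
156^3 ≡ 104
156^5 ≡ 210
156^6 ≡ 55
156^7 ≡ 140
156^10 ≡ 1
So ord_211(156) = 10, hence |⟨156⟩| = 10.
The index is φ(211) / ord(156) = 210 / 10 = 21.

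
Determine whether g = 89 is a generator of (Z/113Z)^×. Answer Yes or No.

Yes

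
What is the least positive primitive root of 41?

φ(41) = 41 − 1 = 40 = 2^3 · 5.
g is a primitive root iff g^(40/q) ≢ 1 (mod 41) for each prime q ∈ {2, 5}.
g = 2: 2^20 ≡ 1 — hits 1, so not a primitive root.
g = 3: 3^20 ≡ 40; 3^8 ≡ 1 — hits 1, so not a primitive root.
g = 4: 4^20 ≡ 1 — hits 1, so not a primitive root.
g = 5: 5^20 ≡ 1 — hits 1, so not a primitive root.
g = 6: 6^20 ≡ 40; 6^8 ≡ 10 — none is 1, so 6 is a primitive root.
Hence the least primitive root of 41 is 6.

6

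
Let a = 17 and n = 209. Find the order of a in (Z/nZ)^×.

90

By Lagrange's theorem, ord_209(17) divides φ(209) = φ(11·19) = (11−1)·(19−1) = 10·18 = 180 = 2^2 · 3^2 · 5.
Divisors of 180: 1, 2, 3, 4, 5, 6, 9, 10, 12, 15, 18, 20, 30, 36, 45, 60, 90, 180.
Evaluate successive powers at the divisors of 180:
17^1 ≡ 17
17^2 ≡ 80
17^3 ≡ 106
17^4 ≡ 130
17^5 ≡ 120
17^6 ≡ 159
17^9 ≡ 134
17^10 ≡ 188
17^12 ≡ 201
17^15 ≡ 197
17^18 ≡ 191
17^20 ≡ 23
17^30 ≡ 144
17^36 ≡ 115
17^45 ≡ 153
17^60 ≡ 45
17^90 ≡ 1
So ord_209(17) = 90.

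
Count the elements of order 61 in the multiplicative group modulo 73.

0

φ(73) = 73 − 1 = 72 = 2^3 · 3^2.
(Z/73Z)^× is cyclic (|G| = 72); a cyclic group of order m has exactly φ(d) elements of each order d | m, and none otherwise.
61 does not divide 72, so no element of (Z/73Z)^× has order 61.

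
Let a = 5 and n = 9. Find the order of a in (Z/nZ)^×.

6

Since 5 ∈ (Z/9Z)^×, its order divides φ(9) = φ(3^2) = 3·(3−1) = 6 = 2 · 3.
Divisors of 6: 1, 2, 3, 6.
Test each divisor d:
5^1 ≡ 5 (mod 9)
5^2 ≡ 7 (mod 9)
5^3 ≡ 8 (mod 9)
5^6 ≡ 1 (mod 9) ✓
So ord_9(5) = 6.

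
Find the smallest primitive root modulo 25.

2

φ(25) = φ(5^2) = 5·(5−1) = 20 = 2^2 · 5.
Test candidates g = 2, 3, … against the prime factors q ∈ {2, 5} of φ(25): g is a generator iff g^(20/q) ≢ 1 for every such q.
g = 2: 2^10 ≡ 24; 2^4 ≡ 16 — none is 1, so 2 is a primitive root.
So 2 is the smallest generator of (Z/25Z)^×.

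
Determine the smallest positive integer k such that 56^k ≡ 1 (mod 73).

By Lagrange's theorem, ord_73(56) divides φ(73) = 73 − 1 = 72 = 2^3 · 3^2.
Divisors of 72: 1, 2, 3, 4, 6, 8, 9, 12, 18, 24, 36, 72.
Compute 56^d (mod 73) for the divisors d until we hit 1:
56^1 ≡ 56 (mod 73)
56^2 ≡ 70 (mod 73)
56^3 ≡ 51 (mod 73)
56^4 ≡ 9 (mod 73)
56^6 ≡ 46 (mod 73)
56^8 ≡ 8 (mod 73)
56^9 ≡ 10 (mod 73)
56^12 ≡ 72 (mod 73)
56^18 ≡ 27 (mod 73)
56^24 ≡ 1 (mod 73) ✓
Therefore the multiplicative order of 56 modulo 73 is 24.

24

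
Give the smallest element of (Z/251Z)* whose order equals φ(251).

φ(251) = 251 − 1 = 250 = 2 · 5^3.
g is a primitive root iff g^(250/q) ≢ 1 (mod 251) for each prime q ∈ {2, 5}.
g = 2: 2^125 ≡ 250; 2^50 ≡ 1 — hits 1, so not a primitive root.
g = 3: 3^125 ≡ 1 — hits 1, so not a primitive root.
g = 4: 4^125 ≡ 1 — hits 1, so not a primitive root.
g = 5: 5^125 ≡ 1 — hits 1, so not a primitive root.
g = 6: 6^125 ≡ 250; 6^50 ≡ 219 — none is 1, so 6 is a primitive root.
The smallest primitive root modulo 251 is 6.

6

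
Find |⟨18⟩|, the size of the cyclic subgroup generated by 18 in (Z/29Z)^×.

28

ord(18) | φ(29) = 29 − 1 = 28 = 2^2 · 7.
Divisors of 28: 1, 2, 4, 7, 14, 28.
Compute 18^d (mod 29) for the divisors d until we hit 1:
18^1 ≡ 18
18^2 ≡ 5
18^4 ≡ 25
18^7 ≡ 17
18^14 ≡ 28
18^28 ≡ 1
Therefore the multiplicative order of 18 modulo 29 is 28.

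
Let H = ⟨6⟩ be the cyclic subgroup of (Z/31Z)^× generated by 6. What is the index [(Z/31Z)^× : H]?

5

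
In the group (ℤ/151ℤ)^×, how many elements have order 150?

φ(151) = 151 − 1 = 150 = 2 · 3 · 5^2.
In a cyclic group of order 150, there are φ(d) elements of order d for each divisor d of 150, and zero for non-divisors.
150 = 2 · 3 · 5^2 divides 150, and φ(150) = 40.

40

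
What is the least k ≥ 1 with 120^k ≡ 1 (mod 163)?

162

The order of 120 must divide φ(163) = 163 − 1 = 162 = 2 · 3^4.
Divisors of 162: 1, 2, 3, 6, 9, 18, 27, 54, 81, 162.
Test each divisor d:
120^1 ≡ 120 (mod 163)
120^2 ≡ 56 (mod 163)
120^3 ≡ 37 (mod 163)
120^6 ≡ 65 (mod 163)
120^9 ≡ 123 (mod 163)
120^18 ≡ 133 (mod 163)
120^27 ≡ 59 (mod 163)
120^54 ≡ 58 (mod 163)
120^81 ≡ 162 (mod 163)
120^162 ≡ 1 (mod 163) ✓
So ord_163(120) = 162.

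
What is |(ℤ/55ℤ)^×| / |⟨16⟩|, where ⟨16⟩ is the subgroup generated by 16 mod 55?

The order of 16 must divide φ(55) = φ(5·11) = (5−1)·(11−1) = 4·10 = 40 = 2^3 · 5.
Divisors of 40: 1, 2, 4, 5, 8, 10, 20, 40.
Compute 16^d (mod 55) for the divisors d until we hit 1:
16^1 ≡ 16
16^2 ≡ 36
16^4 ≡ 31
16^5 ≡ 1
Thus |⟨16⟩| = ord(16) = 5.
Index = |(Z/55Z)^×| / |⟨16⟩| = 40 / 5 = 8.

8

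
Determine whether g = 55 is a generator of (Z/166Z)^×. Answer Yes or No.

φ(166) = φ(2)·φ(83) = 1·82 = 82 = 2 · 41.
It suffices to check that the order of 55 is not a proper divisor of 82: compute 55^(82/q) for q ∈ {2, 41}.
55^41 ≡ 165 (mod 166)  [q = 2: ≢ 1 ✓]
55^2 ≡ 37 (mod 166)  [q = 41: ≢ 1 ✓]
Every test exponent gives a nontrivial residue, hence 55 generates the full group.

Yes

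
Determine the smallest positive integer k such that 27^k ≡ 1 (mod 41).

8

Since 27 ∈ (Z/41Z)^×, its order divides φ(41) = 41 − 1 = 40 = 2^3 · 5.
Divisors of 40: 1, 2, 4, 5, 8, 10, 20, 40.
Test each divisor d:
27^1 ≡ 27 (mod 41)
27^2 ≡ 32 (mod 41)
27^4 ≡ 40 (mod 41)
27^5 ≡ 14 (mod 41)
27^8 ≡ 1 (mod 41) ✓
Therefore the multiplicative order of 27 modulo 41 is 8.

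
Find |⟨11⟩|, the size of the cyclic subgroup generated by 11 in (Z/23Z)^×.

By Lagrange's theorem, ord_23(11) divides φ(23) = 23 − 1 = 22 = 2 · 11.
Divisors of 22: 1, 2, 11, 22.
Compute 11^d (mod 23) for the divisors d until we hit 1:
11^1 ≡ 11
11^2 ≡ 6
11^11 ≡ 22
11^22 ≡ 1
Hence ord(11) = 22.

22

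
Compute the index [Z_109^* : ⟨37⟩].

The order of 37 must divide φ(109) = 109 − 1 = 108 = 2^2 · 3^3.
Divisors of 108: 1, 2, 3, 4, 6, 9, 12, 18, 27, 36, 54, 108.
Test each divisor d:
37^1 ≡ 37 (mod 109)
37^2 ≡ 61 (mod 109)
37^3 ≡ 77 (mod 109)
37^4 ≡ 15 (mod 109)
37^6 ≡ 43 (mod 109)
37^9 ≡ 41 (mod 109)
37^12 ≡ 105 (mod 109)
37^18 ≡ 46 (mod 109)
37^27 ≡ 33 (mod 109)
37^36 ≡ 45 (mod 109)
37^54 ≡ 108 (mod 109)
37^108 ≡ 1 (mod 109) ✓
The order of 37 is 108, so the subgroup it generates has 108 elements.
The index is φ(109) / ord(37) = 108 / 108 = 1.

1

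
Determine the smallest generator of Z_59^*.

φ(59) = 59 − 1 = 58 = 2 · 29.
Test candidates g = 2, 3, … against the prime factors q ∈ {2, 29} of φ(59): g is a generator iff g^(58/q) ≢ 1 for every such q.
g = 2: 2^29 ≡ 58; 2^2 ≡ 4 — none is 1, so 2 is a primitive root.
The smallest primitive root modulo 59 is 2.

2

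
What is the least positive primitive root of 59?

2

φ(59) = 59 − 1 = 58 = 2 · 29.
Test candidates g = 2, 3, … against the prime factors q ∈ {2, 29} of φ(59): g is a generator iff g^(58/q) ≢ 1 for every such q.
g = 2: 2^29 ≡ 58; 2^2 ≡ 4 — none is 1, so 2 is a primitive root.
Hence the least primitive root of 59 is 2.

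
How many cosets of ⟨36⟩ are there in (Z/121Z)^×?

2

By Lagrange's theorem, ord_121(36) divides φ(121) = φ(11^2) = 11·(11−1) = 110 = 2 · 5 · 11.
Divisors of 110: 1, 2, 5, 10, 11, 22, 55, 110.
Check 36^d mod 121 for each divisor in increasing order:
36^1 ≡ 36 (mod 121)
36^2 ≡ 86 (mod 121)
36^5 ≡ 56 (mod 121)
36^10 ≡ 111 (mod 121)
36^11 ≡ 3 (mod 121)
36^22 ≡ 9 (mod 121)
36^55 ≡ 1 (mod 121) ✓
The order of 36 is 55, so the subgroup it generates has 55 elements.
Index = |(Z/121Z)^×| / |⟨36⟩| = 110 / 55 = 2.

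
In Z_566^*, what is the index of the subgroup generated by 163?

Since 163 ∈ (Z/566Z)^×, its order divides φ(566) = φ(2)·φ(283) = 1·282 = 282 = 2 · 3 · 47.
Divisors of 282: 1, 2, 3, 6, 47, 94, 141, 282.
Compute 163^d (mod 566) for the divisors d until we hit 1:
163^1 ≡ 163 (mod 566)
163^2 ≡ 533 (mod 566)
163^3 ≡ 281 (mod 566)
163^6 ≡ 287 (mod 566)
163^47 ≡ 1 (mod 566) ✓
The order of 163 is 47, so the subgroup it generates has 47 elements.
Index = |(Z/566Z)^×| / |⟨163⟩| = 282 / 47 = 6.

6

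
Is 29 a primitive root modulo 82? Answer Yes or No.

Yes

φ(82) = φ(2)·φ(41) = 1·40 = 40 = 2^3 · 5.
Test 29^(40/q) mod 82 for each prime factor q of 40:
29^20 ≡ 81 (mod 82)  [q = 2: ≢ 1 ✓]
29^8 ≡ 59 (mod 82)  [q = 5: ≢ 1 ✓]
None equal 1, so ord_82(29) = 40: 29 is a primitive root.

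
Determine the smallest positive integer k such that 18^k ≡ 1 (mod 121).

110

The order of 18 must divide φ(121) = φ(11^2) = 11·(11−1) = 110 = 2 · 5 · 11.
Divisors of 110: 1, 2, 5, 10, 11, 22, 55, 110.
Test each divisor d:
18^1 ≡ 18 (mod 121)
18^2 ≡ 82 (mod 121)
18^5 ≡ 32 (mod 121)
18^10 ≡ 56 (mod 121)
18^11 ≡ 40 (mod 121)
18^22 ≡ 27 (mod 121)
18^55 ≡ 120 (mod 121)
18^110 ≡ 1 (mod 121) ✓
Therefore the multiplicative order of 18 modulo 121 is 110.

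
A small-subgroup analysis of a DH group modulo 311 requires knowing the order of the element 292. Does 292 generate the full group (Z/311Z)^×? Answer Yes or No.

No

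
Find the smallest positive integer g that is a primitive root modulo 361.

φ(361) = φ(19^2) = 19·(19−1) = 342 = 2 · 3^2 · 19.
g is a primitive root iff g^(342/q) ≢ 1 (mod 361) for each prime q ∈ {2, 3, 19}.
g = 2: 2^171 ≡ 360; 2^114 ≡ 292; 2^18 ≡ 58 — none is 1, so 2 is a primitive root.
The smallest primitive root modulo 361 is 2.

2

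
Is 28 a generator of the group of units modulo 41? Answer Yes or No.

Yes

φ(41) = 41 − 1 = 40 = 2^3 · 5.
28 is a primitive root mod 41 iff 28^(φ(41)/q) ≢ 1 for every prime q | φ(41), i.e. q ∈ {2, 5}.
28^20 ≡ 40 (mod 41)  [q = 2: ≢ 1 ✓]
28^8 ≡ 10 (mod 41)  [q = 5: ≢ 1 ✓]
Every test exponent gives a nontrivial residue, hence 28 generates the full group.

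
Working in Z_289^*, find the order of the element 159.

272

By Lagrange's theorem, ord_289(159) divides φ(289) = φ(17^2) = 17·(17−1) = 272 = 2^4 · 17.
Divisors of 272: 1, 2, 4, 8, 16, 17, 34, 68, 136, 272.
Evaluate successive powers at the divisors of 272:
159^1 ≡ 159 (mod 289)
159^2 ≡ 138 (mod 289)
159^4 ≡ 259 (mod 289)
159^8 ≡ 33 (mod 289)
159^16 ≡ 222 (mod 289)
159^17 ≡ 40 (mod 289)
159^34 ≡ 155 (mod 289)
159^68 ≡ 38 (mod 289)
159^136 ≡ 288 (mod 289)
159^272 ≡ 1 (mod 289) ✓
Therefore the multiplicative order of 159 modulo 289 is 272.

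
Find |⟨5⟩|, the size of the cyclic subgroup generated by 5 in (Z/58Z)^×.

14

By Lagrange's theorem, ord_58(5) divides φ(58) = φ(2)·φ(29) = 1·28 = 28 = 2^2 · 7.
Divisors of 28: 1, 2, 4, 7, 14, 28.
Evaluate successive powers at the divisors of 28:
5^1 ≡ 5 (mod 58)
5^2 ≡ 25 (mod 58)
5^4 ≡ 45 (mod 58)
5^7 ≡ 57 (mod 58)
5^14 ≡ 1 (mod 58) ✓
Therefore the multiplicative order of 5 modulo 58 is 14.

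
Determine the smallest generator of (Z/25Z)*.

2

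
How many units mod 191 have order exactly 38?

φ(191) = 191 − 1 = 190 = 2 · 5 · 19.
In a cyclic group of order 190, there are φ(d) elements of order d for each divisor d of 190, and zero for non-divisors.
38 = 2 · 19 divides 190, and φ(38) = 18.

18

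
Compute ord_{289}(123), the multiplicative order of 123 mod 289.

The order of 123 must divide φ(289) = φ(17^2) = 17·(17−1) = 272 = 2^4 · 17.
Divisors of 272: 1, 2, 4, 8, 16, 17, 34, 68, 136, 272.
Evaluate successive powers at the divisors of 272:
123^1 ≡ 123 (mod 289)
123^2 ≡ 101 (mod 289)
123^4 ≡ 86 (mod 289)
123^8 ≡ 171 (mod 289)
123^16 ≡ 52 (mod 289)
123^17 ≡ 38 (mod 289)
123^34 ≡ 288 (mod 289)
123^68 ≡ 1 (mod 289) ✓
So ord_289(123) = 68.

68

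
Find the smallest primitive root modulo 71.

φ(71) = 71 − 1 = 70 = 2 · 5 · 7.
g is a primitive root iff g^(70/q) ≢ 1 (mod 71) for each prime q ∈ {2, 5, 7}.
g = 2: 2^35 ≡ 1 — hits 1, so not a primitive root.
g = 3: 3^35 ≡ 1 — hits 1, so not a primitive root.
g = 4: 4^35 ≡ 1 — hits 1, so not a primitive root.
g = 5: 5^35 ≡ 1 — hits 1, so not a primitive root.
g = 6: 6^35 ≡ 1 — hits 1, so not a primitive root.
g = 7: 7^35 ≡ 70; 7^14 ≡ 54; 7^10 ≡ 45 — none is 1, so 7 is a primitive root.
The smallest primitive root modulo 71 is 7.

7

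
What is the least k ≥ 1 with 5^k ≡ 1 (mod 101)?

25

By Lagrange's theorem, ord_101(5) divides φ(101) = 101 − 1 = 100 = 2^2 · 5^2.
Divisors of 100: 1, 2, 4, 5, 10, 20, 25, 50, 100.
Test each divisor d:
5^1 ≡ 5 (mod 101)
5^2 ≡ 25 (mod 101)
5^4 ≡ 19 (mod 101)
5^5 ≡ 95 (mod 101)
5^10 ≡ 36 (mod 101)
5^20 ≡ 84 (mod 101)
5^25 ≡ 1 (mod 101) ✓
The smallest such exponent is 25, so the order of 5 is 25.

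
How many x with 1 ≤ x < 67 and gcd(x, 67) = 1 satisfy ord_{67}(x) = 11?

φ(67) = 67 − 1 = 66 = 2 · 3 · 11.
(Z/67Z)^× is cyclic (|G| = 66); a cyclic group of order m has exactly φ(d) elements of each order d | m, and none otherwise.
11 | 66, and φ(11) = 11 − 1 = 10.

10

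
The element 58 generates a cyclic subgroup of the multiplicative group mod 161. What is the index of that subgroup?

4

ord(58) | φ(161) = φ(7·23) = (7−1)·(23−1) = 6·22 = 132 = 2^2 · 3 · 11.
Divisors of 132: 1, 2, 3, 4, 6, 11, 12, 22, 33, 44, 66, 132.
Test each divisor d:
58^1 ≡ 58 (mod 161)
58^2 ≡ 144 (mod 161)
58^3 ≡ 141 (mod 161)
58^4 ≡ 128 (mod 161)
58^6 ≡ 78 (mod 161)
58^11 ≡ 116 (mod 161)
58^12 ≡ 127 (mod 161)
58^22 ≡ 93 (mod 161)
58^33 ≡ 1 (mod 161) ✓
So ord_161(58) = 33, hence |⟨58⟩| = 33.
The index is φ(161) / ord(58) = 132 / 33 = 4.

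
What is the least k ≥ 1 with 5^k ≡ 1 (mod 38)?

9

Since 5 ∈ (Z/38Z)^×, its order divides φ(38) = φ(2)·φ(19) = 1·18 = 18 = 2 · 3^2.
Divisors of 18: 1, 2, 3, 6, 9, 18.
Compute 5^d (mod 38) for the divisors d until we hit 1:
5^1 ≡ 5
5^2 ≡ 25
5^3 ≡ 11
5^6 ≡ 7
5^9 ≡ 1
Hence ord(5) = 9.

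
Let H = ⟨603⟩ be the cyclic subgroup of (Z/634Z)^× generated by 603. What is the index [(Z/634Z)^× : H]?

ord(603) | φ(634) = φ(2)·φ(317) = 1·316 = 316 = 2^2 · 79.
Divisors of 316: 1, 2, 4, 79, 158, 316.
Test each divisor d:
603^1 ≡ 603 (mod 634)
603^2 ≡ 327 (mod 634)
603^4 ≡ 417 (mod 634)
603^79 ≡ 633 (mod 634)
603^158 ≡ 1 (mod 634) ✓
Thus |⟨603⟩| = ord(603) = 158.
Index = |(Z/634Z)^×| / |⟨603⟩| = 316 / 158 = 2.

2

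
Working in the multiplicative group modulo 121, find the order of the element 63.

110

By Lagrange's theorem, ord_121(63) divides φ(121) = φ(11^2) = 11·(11−1) = 110 = 2 · 5 · 11.
Divisors of 110: 1, 2, 5, 10, 11, 22, 55, 110.
Test each divisor d:
63^1 ≡ 63 (mod 121)
63^2 ≡ 97 (mod 121)
63^5 ≡ 109 (mod 121)
63^10 ≡ 23 (mod 121)
63^11 ≡ 118 (mod 121)
63^22 ≡ 9 (mod 121)
63^55 ≡ 120 (mod 121)
63^110 ≡ 1 (mod 121) ✓
The smallest such exponent is 110, so the order of 63 is 110.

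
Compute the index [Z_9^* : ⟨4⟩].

2

By Lagrange's theorem, ord_9(4) divides φ(9) = φ(3^2) = 3·(3−1) = 6 = 2 · 3.
Divisors of 6: 1, 2, 3, 6.
Compute 4^d (mod 9) for the divisors d until we hit 1:
4^1 ≡ 4 (mod 9)
4^2 ≡ 7 (mod 9)
4^3 ≡ 1 (mod 9) ✓
The order of 4 is 3, so the subgroup it generates has 3 elements.
[(Z/9Z)^× : ⟨4⟩] = 6/3 = 2.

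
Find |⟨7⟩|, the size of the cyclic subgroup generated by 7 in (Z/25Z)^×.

4

By Lagrange's theorem, ord_25(7) divides φ(25) = φ(5^2) = 5·(5−1) = 20 = 2^2 · 5.
Divisors of 20: 1, 2, 4, 5, 10, 20.
Test each divisor d:
7^1 ≡ 7
7^2 ≡ 24
7^4 ≡ 1
So ord_25(7) = 4.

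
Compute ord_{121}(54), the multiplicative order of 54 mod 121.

22

Since 54 ∈ (Z/121Z)^×, its order divides φ(121) = φ(11^2) = 11·(11−1) = 110 = 2 · 5 · 11.
Divisors of 110: 1, 2, 5, 10, 11, 22, 55, 110.
Check 54^d mod 121 for each divisor in increasing order:
54^1 ≡ 54 (mod 121)
54^2 ≡ 12 (mod 121)
54^5 ≡ 32 (mod 121)
54^10 ≡ 56 (mod 121)
54^11 ≡ 120 (mod 121)
54^22 ≡ 1 (mod 121) ✓
Therefore the multiplicative order of 54 modulo 121 is 22.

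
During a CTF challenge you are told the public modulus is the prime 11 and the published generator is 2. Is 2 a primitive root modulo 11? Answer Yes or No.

Yes

φ(11) = 11 − 1 = 10 = 2 · 5.
It suffices to check that the order of 2 is not a proper divisor of 10: compute 2^(10/q) for q ∈ {2, 5}.
2^5 ≡ 10 (mod 11)  [q = 2: ≢ 1 ✓]
2^2 ≡ 4 (mod 11)  [q = 5: ≢ 1 ✓]
All checks pass, so 2 has order 10 and is a primitive root modulo 11.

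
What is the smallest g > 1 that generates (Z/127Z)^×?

3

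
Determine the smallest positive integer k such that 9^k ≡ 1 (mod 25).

10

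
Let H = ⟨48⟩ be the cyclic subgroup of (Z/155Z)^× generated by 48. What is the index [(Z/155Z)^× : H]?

2

ord(48) | φ(155) = φ(5·31) = (5−1)·(31−1) = 4·30 = 120 = 2^3 · 3 · 5.
Divisors of 120: 1, 2, 3, 4, 5, 6, 8, 10, 12, 15, 20, 24, 30, 40, 60, 120.
Test each divisor d:
48^1 ≡ 48 (mod 155)
48^2 ≡ 134 (mod 155)
48^3 ≡ 77 (mod 155)
48^4 ≡ 131 (mod 155)
48^5 ≡ 88 (mod 155)
48^6 ≡ 39 (mod 155)
48^8 ≡ 111 (mod 155)
48^10 ≡ 149 (mod 155)
48^12 ≡ 126 (mod 155)
48^15 ≡ 92 (mod 155)
48^20 ≡ 36 (mod 155)
48^24 ≡ 66 (mod 155)
48^30 ≡ 94 (mod 155)
48^40 ≡ 56 (mod 155)
48^60 ≡ 1 (mod 155) ✓
So ord_155(48) = 60, hence |⟨48⟩| = 60.
[(Z/155Z)^× : ⟨48⟩] = 120/60 = 2.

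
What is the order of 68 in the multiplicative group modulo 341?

ord(68) | φ(341) = φ(11·31) = (11−1)·(31−1) = 10·30 = 300 = 2^2 · 3 · 5^2.
Divisors of 300: 1, 2, 3, 4, 5, 6, 10, 12, 15, 20, 25, 30, 50, 60, 75, 100, 150, 300.
Evaluate successive powers at the divisors of 300:
68^1 ≡ 68
68^2 ≡ 191
68^3 ≡ 30
68^4 ≡ 335
68^5 ≡ 274
68^6 ≡ 218
68^10 ≡ 56
68^12 ≡ 125
68^15 ≡ 340
68^20 ≡ 67
68^25 ≡ 285
68^30 ≡ 1
So ord_341(68) = 30.

30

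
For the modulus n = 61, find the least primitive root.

2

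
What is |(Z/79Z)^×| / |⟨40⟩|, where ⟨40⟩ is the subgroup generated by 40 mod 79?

Since 40 ∈ (Z/79Z)^×, its order divides φ(79) = 79 − 1 = 78 = 2 · 3 · 13.
Divisors of 78: 1, 2, 3, 6, 13, 26, 39, 78.
Compute 40^d (mod 79) for the divisors d until we hit 1:
40^1 ≡ 40 (mod 79)
40^2 ≡ 20 (mod 79)
40^3 ≡ 10 (mod 79)
40^6 ≡ 21 (mod 79)
40^13 ≡ 23 (mod 79)
40^26 ≡ 55 (mod 79)
40^39 ≡ 1 (mod 79) ✓
So ord_79(40) = 39, hence |⟨40⟩| = 39.
The index is φ(79) / ord(40) = 78 / 39 = 2.

2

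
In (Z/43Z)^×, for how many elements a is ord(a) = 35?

0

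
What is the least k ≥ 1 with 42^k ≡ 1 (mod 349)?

174

Since 42 ∈ (Z/349Z)^×, its order divides φ(349) = 349 − 1 = 348 = 2^2 · 3 · 29.
Divisors of 348: 1, 2, 3, 4, 6, 12, 29, 58, 87, 116, 174, 348.
Compute 42^d (mod 349) for the divisors d until we hit 1:
42^1 ≡ 42
42^2 ≡ 19
42^3 ≡ 100
42^4 ≡ 12
42^6 ≡ 228
42^12 ≡ 332
42^29 ≡ 123
42^58 ≡ 122
42^87 ≡ 348
42^116 ≡ 226
42^174 ≡ 1
Therefore the multiplicative order of 42 modulo 349 is 174.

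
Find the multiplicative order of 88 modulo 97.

24

ord(88) | φ(97) = 97 − 1 = 96 = 2^5 · 3.
Divisors of 96: 1, 2, 3, 4, 6, 8, 12, 16, 24, 32, 48, 96.
Check 88^d mod 97 for each divisor in increasing order:
88^1 ≡ 88
88^2 ≡ 81
88^3 ≡ 47
88^4 ≡ 62
88^6 ≡ 75
88^8 ≡ 61
88^12 ≡ 96
88^16 ≡ 35
88^24 ≡ 1
The smallest such exponent is 24, so the order of 88 is 24.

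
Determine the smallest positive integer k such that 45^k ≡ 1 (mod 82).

By Lagrange's theorem, ord_82(45) divides φ(82) = φ(2)·φ(41) = 1·40 = 40 = 2^3 · 5.
Divisors of 40: 1, 2, 4, 5, 8, 10, 20, 40.
Compute 45^d (mod 82) for the divisors d until we hit 1:
45^1 ≡ 45 (mod 82)
45^2 ≡ 57 (mod 82)
45^4 ≡ 51 (mod 82)
45^5 ≡ 81 (mod 82)
45^8 ≡ 59 (mod 82)
45^10 ≡ 1 (mod 82) ✓
The smallest such exponent is 10, so the order of 45 is 10.

10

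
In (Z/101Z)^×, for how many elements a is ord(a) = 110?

0

φ(101) = 101 − 1 = 100 = 2^2 · 5^2.
In a cyclic group of order 100, there are φ(d) elements of order d for each divisor d of 100, and zero for non-divisors.
Here 100 is not a multiple of 110, so there are no elements of order 110.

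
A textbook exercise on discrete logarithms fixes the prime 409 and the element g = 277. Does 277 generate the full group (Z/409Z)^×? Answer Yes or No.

φ(409) = 409 − 1 = 408 = 2^3 · 3 · 17.
An element g generates (Z/409Z)^× iff g^(408/q) ≢ 1 (mod 409) for each prime q ∈ {2, 3, 17}.
277^204 ≡ 408 (mod 409)  [q = 2: ≢ 1 ✓]
277^136 ≡ 355 (mod 409)  [q = 3: ≢ 1 ✓]
277^24 ≡ 36 (mod 409)  [q = 17: ≢ 1 ✓]
All checks pass, so 277 has order 408 and is a primitive root modulo 409.

Yes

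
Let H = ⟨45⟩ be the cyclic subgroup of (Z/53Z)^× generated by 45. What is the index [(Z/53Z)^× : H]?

The order of 45 must divide φ(53) = 53 − 1 = 52 = 2^2 · 13.
Divisors of 52: 1, 2, 4, 13, 26, 52.
Test each divisor d:
45^1 ≡ 45 (mod 53)
45^2 ≡ 11 (mod 53)
45^4 ≡ 15 (mod 53)
45^13 ≡ 30 (mod 53)
45^26 ≡ 52 (mod 53)
45^52 ≡ 1 (mod 53) ✓
The order of 45 is 52, so the subgroup it generates has 52 elements.
The index is φ(53) / ord(45) = 52 / 52 = 1.

1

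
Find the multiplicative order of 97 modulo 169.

ord(97) | φ(169) = φ(13^2) = 13·(13−1) = 156 = 2^2 · 3 · 13.
Divisors of 156: 1, 2, 3, 4, 6, 12, 13, 26, 39, 52, 78, 156.
Check 97^d mod 169 for each divisor in increasing order:
97^1 ≡ 97
97^2 ≡ 114
97^3 ≡ 73
97^4 ≡ 152
97^6 ≡ 90
97^12 ≡ 157
97^13 ≡ 19
97^26 ≡ 23
97^39 ≡ 99
97^52 ≡ 22
97^78 ≡ 168
97^156 ≡ 1
Hence ord(97) = 156.

156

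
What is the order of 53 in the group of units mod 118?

29

ord(53) | φ(118) = φ(2)·φ(59) = 1·58 = 58 = 2 · 29.
Divisors of 58: 1, 2, 29, 58.
Test each divisor d:
53^1 ≡ 53 (mod 118)
53^2 ≡ 95 (mod 118)
53^29 ≡ 1 (mod 118) ✓
Hence ord(53) = 29.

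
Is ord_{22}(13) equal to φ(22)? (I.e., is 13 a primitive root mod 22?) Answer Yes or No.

Yes

φ(22) = φ(2)·φ(11) = 1·10 = 10 = 2 · 5.
Test 13^(10/q) mod 22 for each prime factor q of 10:
13^5 ≡ 21 (mod 22)  [q = 2: ≢ 1 ✓]
13^2 ≡ 15 (mod 22)  [q = 5: ≢ 1 ✓]
All checks pass, so 13 has order 10 and is a primitive root modulo 22.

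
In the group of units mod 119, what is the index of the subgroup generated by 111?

12

The order of 111 must divide φ(119) = φ(7·17) = (7−1)·(17−1) = 6·16 = 96 = 2^5 · 3.
Divisors of 96: 1, 2, 3, 4, 6, 8, 12, 16, 24, 32, 48, 96.
Check 111^d mod 119 for each divisor in increasing order:
111^1 ≡ 111 (mod 119)
111^2 ≡ 64 (mod 119)
111^3 ≡ 83 (mod 119)
111^4 ≡ 50 (mod 119)
111^6 ≡ 106 (mod 119)
111^8 ≡ 1 (mod 119) ✓
The order of 111 is 8, so the subgroup it generates has 8 elements.
The index is φ(119) / ord(111) = 96 / 8 = 12.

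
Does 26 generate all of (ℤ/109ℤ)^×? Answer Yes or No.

No

φ(109) = 109 − 1 = 108 = 2^2 · 3^3.
26 is a primitive root mod 109 iff 26^(φ(109)/q) ≢ 1 for every prime q | φ(109), i.e. q ∈ {2, 3}.
26^54 ≡ 1 (mod 109)  [q = 2: ≡ 1 ✗]
26^36 ≡ 63 (mod 109)  [q = 3: ≢ 1 ✓]
26^54 ≡ 1 shows ord(26) | 54, strictly less than φ(109); not a primitive root.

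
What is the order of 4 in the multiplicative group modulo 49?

21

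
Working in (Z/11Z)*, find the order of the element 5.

5

By Lagrange's theorem, ord_11(5) divides φ(11) = 11 − 1 = 10 = 2 · 5.
Divisors of 10: 1, 2, 5, 10.
Test each divisor d:
5^1 ≡ 5 (mod 11)
5^2 ≡ 3 (mod 11)
5^5 ≡ 1 (mod 11) ✓
Hence ord(5) = 5.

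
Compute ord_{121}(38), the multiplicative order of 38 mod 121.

55

ord(38) | φ(121) = φ(11^2) = 11·(11−1) = 110 = 2 · 5 · 11.
Divisors of 110: 1, 2, 5, 10, 11, 22, 55, 110.
Test each divisor d:
38^1 ≡ 38
38^2 ≡ 113
38^5 ≡ 12
38^10 ≡ 23
38^11 ≡ 27
38^22 ≡ 3
38^55 ≡ 1
The smallest such exponent is 55, so the order of 38 is 55.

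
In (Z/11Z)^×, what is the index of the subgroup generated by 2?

The order of 2 must divide φ(11) = 11 − 1 = 10 = 2 · 5.
Divisors of 10: 1, 2, 5, 10.
Check 2^d mod 11 for each divisor in increasing order:
2^1 ≡ 2 (mod 11)
2^2 ≡ 4 (mod 11)
2^5 ≡ 10 (mod 11)
2^10 ≡ 1 (mod 11) ✓
So ord_11(2) = 10, hence |⟨2⟩| = 10.
Index = |(Z/11Z)^×| / |⟨2⟩| = 10 / 10 = 1.

1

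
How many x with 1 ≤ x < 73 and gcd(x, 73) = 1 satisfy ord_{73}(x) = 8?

φ(73) = 73 − 1 = 72 = 2^3 · 3^2.
(Z/73Z)^× is cyclic (|G| = 72); a cyclic group of order m has exactly φ(d) elements of each order d | m, and none otherwise.
8 = 2^3 divides 72, and φ(8) = 4.

4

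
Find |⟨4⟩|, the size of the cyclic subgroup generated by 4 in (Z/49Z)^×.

Since 4 ∈ (Z/49Z)^×, its order divides φ(49) = φ(7^2) = 7·(7−1) = 42 = 2 · 3 · 7.
Divisors of 42: 1, 2, 3, 6, 7, 14, 21, 42.
Check 4^d mod 49 for each divisor in increasing order:
4^1 ≡ 4
4^2 ≡ 16
4^3 ≡ 15
4^6 ≡ 29
4^7 ≡ 18
4^14 ≡ 30
4^21 ≡ 1
So ord_49(4) = 21.

21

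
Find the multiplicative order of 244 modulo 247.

By Lagrange's theorem, ord_247(244) divides φ(247) = φ(13·19) = (13−1)·(19−1) = 12·18 = 216 = 2^3 · 3^3.
Divisors of 216: 1, 2, 3, 4, 6, 8, 9, 12, 18, 24, 27, 36, 54, 72, 108, 216.
Evaluate successive powers at the divisors of 216:
244^1 ≡ 244
244^2 ≡ 9
244^3 ≡ 220
244^4 ≡ 81
244^6 ≡ 235
244^8 ≡ 139
244^9 ≡ 77
244^12 ≡ 144
244^18 ≡ 1
So ord_247(244) = 18.

18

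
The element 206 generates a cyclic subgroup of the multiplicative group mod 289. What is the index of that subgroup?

2

By Lagrange's theorem, ord_289(206) divides φ(289) = φ(17^2) = 17·(17−1) = 272 = 2^4 · 17.
Divisors of 272: 1, 2, 4, 8, 16, 17, 34, 68, 136, 272.
Test each divisor d:
206^1 ≡ 206 (mod 289)
206^2 ≡ 242 (mod 289)
206^4 ≡ 186 (mod 289)
206^8 ≡ 205 (mod 289)
206^16 ≡ 120 (mod 289)
206^17 ≡ 155 (mod 289)
206^34 ≡ 38 (mod 289)
206^68 ≡ 288 (mod 289)
206^136 ≡ 1 (mod 289) ✓
So ord_289(206) = 136, hence |⟨206⟩| = 136.
Index = |(Z/289Z)^×| / |⟨206⟩| = 272 / 136 = 2.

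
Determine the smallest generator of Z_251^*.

φ(251) = 251 − 1 = 250 = 2 · 5^3.
Test candidates g = 2, 3, … against the prime factors q ∈ {2, 5} of φ(251): g is a generator iff g^(250/q) ≢ 1 for every such q.
g = 2: 2^125 ≡ 250; 2^50 ≡ 1 — hits 1, so not a primitive root.
g = 3: 3^125 ≡ 1 — hits 1, so not a primitive root.
g = 4: 4^125 ≡ 1 — hits 1, so not a primitive root.
g = 5: 5^125 ≡ 1 — hits 1, so not a primitive root.
g = 6: 6^125 ≡ 250; 6^50 ≡ 219 — none is 1, so 6 is a primitive root.
The smallest primitive root modulo 251 is 6.

6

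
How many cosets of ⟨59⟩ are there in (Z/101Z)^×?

1

Since 59 ∈ (Z/101Z)^×, its order divides φ(101) = 101 − 1 = 100 = 2^2 · 5^2.
Divisors of 100: 1, 2, 4, 5, 10, 20, 25, 50, 100.
Compute 59^d (mod 101) for the divisors d until we hit 1:
59^1 ≡ 59
59^2 ≡ 47
59^4 ≡ 88
59^5 ≡ 41
59^10 ≡ 65
59^20 ≡ 84
59^25 ≡ 10
59^50 ≡ 100
59^100 ≡ 1
So ord_101(59) = 100, hence |⟨59⟩| = 100.
[(Z/101Z)^× : ⟨59⟩] = 100/100 = 1.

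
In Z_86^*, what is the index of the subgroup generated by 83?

ord(83) | φ(86) = φ(2)·φ(43) = 1·42 = 42 = 2 · 3 · 7.
Divisors of 42: 1, 2, 3, 6, 7, 14, 21, 42.
Test each divisor d:
83^1 ≡ 83 (mod 86)
83^2 ≡ 9 (mod 86)
83^3 ≡ 59 (mod 86)
83^6 ≡ 41 (mod 86)
83^7 ≡ 49 (mod 86)
83^14 ≡ 79 (mod 86)
83^21 ≡ 1 (mod 86) ✓
The order of 83 is 21, so the subgroup it generates has 21 elements.
[(Z/86Z)^× : ⟨83⟩] = 42/21 = 2.

2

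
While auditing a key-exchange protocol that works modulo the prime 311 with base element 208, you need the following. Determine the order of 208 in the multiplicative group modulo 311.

155

The order of 208 must divide φ(311) = 311 − 1 = 310 = 2 · 5 · 31.
Divisors of 310: 1, 2, 5, 10, 31, 62, 155, 310.
Evaluate successive powers at the divisors of 310:
208^1 ≡ 208
208^2 ≡ 35
208^5 ≡ 91
208^10 ≡ 195
208^31 ≡ 216
208^62 ≡ 6
208^155 ≡ 1
Hence ord(208) = 155.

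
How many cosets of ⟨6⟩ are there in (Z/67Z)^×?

2

ord(6) | φ(67) = 67 − 1 = 66 = 2 · 3 · 11.
Divisors of 66: 1, 2, 3, 6, 11, 22, 33, 66.
Evaluate successive powers at the divisors of 66:
6^1 ≡ 6
6^2 ≡ 36
6^3 ≡ 15
6^6 ≡ 24
6^11 ≡ 29
6^22 ≡ 37
6^33 ≡ 1
Thus |⟨6⟩| = ord(6) = 33.
[(Z/67Z)^× : ⟨6⟩] = 66/33 = 2.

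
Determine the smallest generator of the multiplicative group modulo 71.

φ(71) = 71 − 1 = 70 = 2 · 5 · 7.
g is a primitive root iff g^(70/q) ≢ 1 (mod 71) for each prime q ∈ {2, 5, 7}.
g = 2: 2^35 ≡ 1 — hits 1, so not a primitive root.
g = 3: 3^35 ≡ 1 — hits 1, so not a primitive root.
g = 4: 4^35 ≡ 1 — hits 1, so not a primitive root.
g = 5: 5^35 ≡ 1 — hits 1, so not a primitive root.
g = 6: 6^35 ≡ 1 — hits 1, so not a primitive root.
g = 7: 7^35 ≡ 70; 7^14 ≡ 54; 7^10 ≡ 45 — none is 1, so 7 is a primitive root.
The smallest primitive root modulo 71 is 7.

7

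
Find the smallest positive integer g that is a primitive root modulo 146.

φ(146) = φ(2)·φ(73) = 1·72 = 72 = 2^3 · 3^2.
g is a primitive root iff g^(72/q) ≢ 1 (mod 146) for each prime q ∈ {2, 3}.
g = 2: gcd(2, 146) = 2 > 1, not a unit — skip.
g = 3: 3^36 ≡ 1 — hits 1, so not a primitive root.
g = 4: gcd(4, 146) = 2 > 1, not a unit — skip.
g = 5: 5^36 ≡ 145; 5^24 ≡ 81 — none is 1, so 5 is a primitive root.
The smallest primitive root modulo 146 is 5.

5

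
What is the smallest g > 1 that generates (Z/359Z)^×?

φ(359) = 359 − 1 = 358 = 2 · 179.
g is a primitive root iff g^(358/q) ≢ 1 (mod 359) for each prime q ∈ {2, 179}.
g = 2: 2^179 ≡ 1 — hits 1, so not a primitive root.
g = 3: 3^179 ≡ 1 — hits 1, so not a primitive root.
g = 4: 4^179 ≡ 1 — hits 1, so not a primitive root.
g = 5: 5^179 ≡ 1 — hits 1, so not a primitive root.
g = 6: 6^179 ≡ 1 — hits 1, so not a primitive root.
g = 7: 7^179 ≡ 358; 7^2 ≡ 49 — none is 1, so 7 is a primitive root.
The smallest primitive root modulo 359 is 7.

7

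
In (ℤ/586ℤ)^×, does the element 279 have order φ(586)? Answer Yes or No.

No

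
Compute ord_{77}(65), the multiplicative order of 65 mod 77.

The order of 65 must divide φ(77) = φ(7·11) = (7−1)·(11−1) = 6·10 = 60 = 2^2 · 3 · 5.
Divisors of 60: 1, 2, 3, 4, 5, 6, 10, 12, 15, 20, 30, 60.
Check 65^d mod 77 for each divisor in increasing order:
65^1 ≡ 65 (mod 77)
65^2 ≡ 67 (mod 77)
65^3 ≡ 43 (mod 77)
65^4 ≡ 23 (mod 77)
65^5 ≡ 32 (mod 77)
65^6 ≡ 1 (mod 77) ✓
So ord_77(65) = 6.

6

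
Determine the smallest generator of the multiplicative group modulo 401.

3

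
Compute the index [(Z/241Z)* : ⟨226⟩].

40

Since 226 ∈ (Z/241Z)^×, its order divides φ(241) = 241 − 1 = 240 = 2^4 · 3 · 5.
Divisors of 240: 1, 2, 3, 4, 5, 6, 8, 10, 12, 15, 16, 20, 24, 30, 40, 48, 60, 80, 120, 240.
Compute 226^d (mod 241) for the divisors d until we hit 1:
226^1 ≡ 226 (mod 241)
226^2 ≡ 225 (mod 241)
226^3 ≡ 240 (mod 241)
226^4 ≡ 15 (mod 241)
226^5 ≡ 16 (mod 241)
226^6 ≡ 1 (mod 241) ✓
So ord_241(226) = 6, hence |⟨226⟩| = 6.
Index = |(Z/241Z)^×| / |⟨226⟩| = 240 / 6 = 40.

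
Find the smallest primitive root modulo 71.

7

φ(71) = 71 − 1 = 70 = 2 · 5 · 7.
Test candidates g = 2, 3, … against the prime factors q ∈ {2, 5, 7} of φ(71): g is a generator iff g^(70/q) ≢ 1 for every such q.
g = 2: 2^35 ≡ 1 — hits 1, so not a primitive root.
g = 3: 3^35 ≡ 1 — hits 1, so not a primitive root.
g = 4: 4^35 ≡ 1 — hits 1, so not a primitive root.
g = 5: 5^35 ≡ 1 — hits 1, so not a primitive root.
g = 6: 6^35 ≡ 1 — hits 1, so not a primitive root.
g = 7: 7^35 ≡ 70; 7^14 ≡ 54; 7^10 ≡ 45 — none is 1, so 7 is a primitive root.
Hence the least primitive root of 71 is 7.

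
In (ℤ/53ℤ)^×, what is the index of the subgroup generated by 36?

Since 36 ∈ (Z/53Z)^×, its order divides φ(53) = 53 − 1 = 52 = 2^2 · 13.
Divisors of 52: 1, 2, 4, 13, 26, 52.
Check 36^d mod 53 for each divisor in increasing order:
36^1 ≡ 36 (mod 53)
36^2 ≡ 24 (mod 53)
36^4 ≡ 46 (mod 53)
36^13 ≡ 1 (mod 53) ✓
Thus |⟨36⟩| = ord(36) = 13.
The index is φ(53) / ord(36) = 52 / 13 = 4.

4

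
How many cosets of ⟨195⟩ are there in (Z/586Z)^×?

ord(195) | φ(586) = φ(2)·φ(293) = 1·292 = 292 = 2^2 · 73.
Divisors of 292: 1, 2, 4, 73, 146, 292.
Check 195^d mod 586 for each divisor in increasing order:
195^1 ≡ 195
195^2 ≡ 521
195^4 ≡ 123
195^73 ≡ 431
195^146 ≡ 585
195^292 ≡ 1
The order of 195 is 292, so the subgroup it generates has 292 elements.
The index is φ(586) / ord(195) = 292 / 292 = 1.

1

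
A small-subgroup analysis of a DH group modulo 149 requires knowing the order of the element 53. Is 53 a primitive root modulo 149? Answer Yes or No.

φ(149) = 149 − 1 = 148 = 2^2 · 37.
An element g generates (Z/149Z)^× iff g^(148/q) ≢ 1 (mod 149) for each prime q ∈ {2, 37}.
53^74 ≡ 1 (mod 149)  [q = 2: ≡ 1 ✗]
53^4 ≡ 37 (mod 149)  [q = 37: ≢ 1 ✓]
Since 53^74 ≡ 1, the order of 53 divides 74 < 148, so 53 is not a primitive root.

No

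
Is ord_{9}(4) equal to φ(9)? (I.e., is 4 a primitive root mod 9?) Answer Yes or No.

No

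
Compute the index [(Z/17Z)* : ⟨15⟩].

2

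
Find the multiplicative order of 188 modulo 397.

198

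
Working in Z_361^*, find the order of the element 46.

114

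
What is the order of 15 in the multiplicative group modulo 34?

8

By Lagrange's theorem, ord_34(15) divides φ(34) = φ(2)·φ(17) = 1·16 = 16 = 2^4.
Divisors of 16: 1, 2, 4, 8, 16.
Compute 15^d (mod 34) for the divisors d until we hit 1:
15^1 ≡ 15
15^2 ≡ 21
15^4 ≡ 33
15^8 ≡ 1
Therefore the multiplicative order of 15 modulo 34 is 8.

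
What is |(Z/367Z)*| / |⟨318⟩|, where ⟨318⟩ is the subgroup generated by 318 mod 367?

3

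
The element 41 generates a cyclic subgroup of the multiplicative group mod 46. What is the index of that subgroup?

2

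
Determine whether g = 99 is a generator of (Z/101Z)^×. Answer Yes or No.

φ(101) = 101 − 1 = 100 = 2^2 · 5^2.
It suffices to check that the order of 99 is not a proper divisor of 100: compute 99^(100/q) for q ∈ {2, 5}.
99^50 ≡ 100 (mod 101)  [q = 2: ≢ 1 ✓]
99^20 ≡ 95 (mod 101)  [q = 5: ≢ 1 ✓]
None equal 1, so ord_101(99) = 100: 99 is a primitive root.

Yes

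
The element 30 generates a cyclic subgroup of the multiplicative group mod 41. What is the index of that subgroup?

The order of 30 must divide φ(41) = 41 − 1 = 40 = 2^3 · 5.
Divisors of 40: 1, 2, 4, 5, 8, 10, 20, 40.
Test each divisor d:
30^1 ≡ 30 (mod 41)
30^2 ≡ 39 (mod 41)
30^4 ≡ 4 (mod 41)
30^5 ≡ 38 (mod 41)
30^8 ≡ 16 (mod 41)
30^10 ≡ 9 (mod 41)
30^20 ≡ 40 (mod 41)
30^40 ≡ 1 (mod 41) ✓
The order of 30 is 40, so the subgroup it generates has 40 elements.
Index = |(Z/41Z)^×| / |⟨30⟩| = 40 / 40 = 1.

1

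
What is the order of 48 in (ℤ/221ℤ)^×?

48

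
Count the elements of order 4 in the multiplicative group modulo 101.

2

φ(101) = 101 − 1 = 100 = 2^2 · 5^2.
In a cyclic group of order 100, there are φ(d) elements of order d for each divisor d of 100, and zero for non-divisors.
4 = 2^2 divides 100, and φ(4) = 2.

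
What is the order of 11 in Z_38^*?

3

ord(11) | φ(38) = φ(2)·φ(19) = 1·18 = 18 = 2 · 3^2.
Divisors of 18: 1, 2, 3, 6, 9, 18.
Test each divisor d:
11^1 ≡ 11 (mod 38)
11^2 ≡ 7 (mod 38)
11^3 ≡ 1 (mod 38) ✓
Therefore the multiplicative order of 11 modulo 38 is 3.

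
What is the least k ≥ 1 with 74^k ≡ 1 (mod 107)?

106

Since 74 ∈ (Z/107Z)^×, its order divides φ(107) = 107 − 1 = 106 = 2 · 53.
Divisors of 106: 1, 2, 53, 106.
Test each divisor d:
74^1 ≡ 74 (mod 107)
74^2 ≡ 19 (mod 107)
74^53 ≡ 106 (mod 107)
74^106 ≡ 1 (mod 107) ✓
So ord_107(74) = 106.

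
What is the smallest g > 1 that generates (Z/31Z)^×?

φ(31) = 31 − 1 = 30 = 2 · 3 · 5.
g is a primitive root iff g^(30/q) ≢ 1 (mod 31) for each prime q ∈ {2, 3, 5}.
g = 2: 2^15 ≡ 1 — hits 1, so not a primitive root.
g = 3: 3^15 ≡ 30; 3^10 ≡ 25; 3^6 ≡ 16 — none is 1, so 3 is a primitive root.
Hence the least primitive root of 31 is 3.

3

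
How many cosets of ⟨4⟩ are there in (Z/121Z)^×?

ord(4) | φ(121) = φ(11^2) = 11·(11−1) = 110 = 2 · 5 · 11.
Divisors of 110: 1, 2, 5, 10, 11, 22, 55, 110.
Evaluate successive powers at the divisors of 110:
4^1 ≡ 4 (mod 121)
4^2 ≡ 16 (mod 121)
4^5 ≡ 56 (mod 121)
4^10 ≡ 111 (mod 121)
4^11 ≡ 81 (mod 121)
4^22 ≡ 27 (mod 121)
4^55 ≡ 1 (mod 121) ✓
So ord_121(4) = 55, hence |⟨4⟩| = 55.
[(Z/121Z)^× : ⟨4⟩] = 110/55 = 2.

2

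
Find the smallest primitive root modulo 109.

φ(109) = 109 − 1 = 108 = 2^2 · 3^3.
g is a primitive root iff g^(108/q) ≢ 1 (mod 109) for each prime q ∈ {2, 3}.
g = 2: 2^54 ≡ 108; 2^36 ≡ 1 — hits 1, so not a primitive root.
g = 3: 3^54 ≡ 1 — hits 1, so not a primitive root.
g = 4: 4^54 ≡ 1 — hits 1, so not a primitive root.
g = 5: 5^54 ≡ 1 — hits 1, so not a primitive root.
g = 6: 6^54 ≡ 108; 6^36 ≡ 63 — none is 1, so 6 is a primitive root.
Hence the least primitive root of 109 is 6.

6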